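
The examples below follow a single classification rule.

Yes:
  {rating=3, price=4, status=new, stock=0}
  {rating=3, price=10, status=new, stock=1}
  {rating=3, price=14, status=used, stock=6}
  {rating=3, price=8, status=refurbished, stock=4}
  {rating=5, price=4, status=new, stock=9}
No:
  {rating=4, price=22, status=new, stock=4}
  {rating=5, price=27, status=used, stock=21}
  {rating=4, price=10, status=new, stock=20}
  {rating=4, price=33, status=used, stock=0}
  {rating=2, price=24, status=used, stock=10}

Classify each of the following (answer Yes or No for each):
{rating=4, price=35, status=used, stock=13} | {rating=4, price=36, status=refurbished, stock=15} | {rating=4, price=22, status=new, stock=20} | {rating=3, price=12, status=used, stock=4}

No, No, No, Yes

All 'Yes' examples share one property — stock ≤ 9 AND price ≤ 14 — and every 'No' example lacks it.
{rating=4, price=35, status=used, stock=13}: stock = 13, price = 35 — lacks this property, so No. {rating=4, price=36, status=refurbished, stock=15}: stock = 15, price = 36 — lacks this property, so No. {rating=4, price=22, status=new, stock=20}: stock = 20, price = 22 — lacks this property, so No. {rating=3, price=12, status=used, stock=4}: stock = 4, price = 12 — has this property, so Yes.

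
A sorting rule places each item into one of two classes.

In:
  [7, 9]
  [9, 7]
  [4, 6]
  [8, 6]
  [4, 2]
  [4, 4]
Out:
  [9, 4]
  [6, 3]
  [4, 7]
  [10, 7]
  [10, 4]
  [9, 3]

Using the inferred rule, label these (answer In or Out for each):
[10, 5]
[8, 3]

One predicate separates the groups cleanly: |first − second| ≤ 2.

Out, Out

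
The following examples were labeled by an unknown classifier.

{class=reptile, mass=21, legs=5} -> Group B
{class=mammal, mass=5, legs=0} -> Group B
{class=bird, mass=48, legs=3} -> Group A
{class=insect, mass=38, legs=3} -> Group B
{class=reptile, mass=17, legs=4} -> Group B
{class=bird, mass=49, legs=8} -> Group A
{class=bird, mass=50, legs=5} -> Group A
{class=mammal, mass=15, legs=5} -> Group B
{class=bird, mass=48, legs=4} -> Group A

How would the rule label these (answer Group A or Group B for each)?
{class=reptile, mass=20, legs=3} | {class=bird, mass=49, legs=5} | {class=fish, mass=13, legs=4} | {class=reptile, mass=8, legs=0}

The distinguishing property — class is bird — holds for all the 'Group A' cases and none of the 'Group B' cases.
{class=reptile, mass=20, legs=3} → class is reptile → Group B.
{class=bird, mass=49, legs=5} → class is bird → Group A.
{class=fish, mass=13, legs=4} → class is fish → Group B.
{class=reptile, mass=8, legs=0} → class is reptile → Group B.

Group B, Group A, Group B, Group B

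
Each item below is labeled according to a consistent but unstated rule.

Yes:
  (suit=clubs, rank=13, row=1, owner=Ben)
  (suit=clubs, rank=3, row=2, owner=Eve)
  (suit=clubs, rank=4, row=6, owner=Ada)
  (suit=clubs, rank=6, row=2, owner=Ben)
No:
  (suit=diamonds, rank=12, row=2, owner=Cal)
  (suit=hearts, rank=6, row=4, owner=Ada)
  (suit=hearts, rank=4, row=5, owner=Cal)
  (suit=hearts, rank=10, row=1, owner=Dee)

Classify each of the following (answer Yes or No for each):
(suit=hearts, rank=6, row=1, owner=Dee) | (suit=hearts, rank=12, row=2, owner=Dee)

Every 'Yes' example satisfies: suit is clubs. None of the 'No' examples do.

No, No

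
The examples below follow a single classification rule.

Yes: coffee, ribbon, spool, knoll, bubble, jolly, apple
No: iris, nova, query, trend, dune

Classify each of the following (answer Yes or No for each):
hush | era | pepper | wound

No, No, Yes, No

Every 'Yes' example satisfies: has a double letter. None of the 'No' examples do.
hush: no doubled letter — doesn't match, so No.
era: no doubled letter — doesn't match, so No.
pepper: 'pp' doubled — matches, so Yes.
wound: no doubled letter — doesn't match, so No.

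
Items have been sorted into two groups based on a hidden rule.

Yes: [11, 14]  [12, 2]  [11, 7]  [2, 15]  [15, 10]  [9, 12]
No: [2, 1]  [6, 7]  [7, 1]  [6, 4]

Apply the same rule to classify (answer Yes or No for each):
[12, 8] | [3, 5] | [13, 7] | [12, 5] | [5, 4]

The pattern is that an item is 'Yes' exactly when: sum ≥ 14.
[12, 8] → 12+8 = 20 → Yes.
[3, 5] → 3+5 = 8 → No.
[13, 7] → 13+7 = 20 → Yes.
[12, 5] → 12+5 = 17 → Yes.
[5, 4] → 5+4 = 9 → No.

Yes, No, Yes, Yes, No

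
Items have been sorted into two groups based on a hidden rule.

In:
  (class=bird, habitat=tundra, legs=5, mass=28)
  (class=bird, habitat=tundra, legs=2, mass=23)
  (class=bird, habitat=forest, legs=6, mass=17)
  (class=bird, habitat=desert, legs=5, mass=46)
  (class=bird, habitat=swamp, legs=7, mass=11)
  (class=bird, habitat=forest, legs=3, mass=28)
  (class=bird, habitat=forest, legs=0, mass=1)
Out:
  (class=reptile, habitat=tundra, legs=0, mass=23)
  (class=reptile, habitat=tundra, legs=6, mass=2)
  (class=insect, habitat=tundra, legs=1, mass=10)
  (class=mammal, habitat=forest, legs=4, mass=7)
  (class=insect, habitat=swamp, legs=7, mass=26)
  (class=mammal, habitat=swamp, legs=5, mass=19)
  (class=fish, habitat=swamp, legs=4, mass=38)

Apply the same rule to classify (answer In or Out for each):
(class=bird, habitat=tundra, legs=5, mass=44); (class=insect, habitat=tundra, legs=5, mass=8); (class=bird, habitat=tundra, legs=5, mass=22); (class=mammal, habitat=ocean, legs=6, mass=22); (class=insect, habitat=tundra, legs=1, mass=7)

In, Out, In, Out, Out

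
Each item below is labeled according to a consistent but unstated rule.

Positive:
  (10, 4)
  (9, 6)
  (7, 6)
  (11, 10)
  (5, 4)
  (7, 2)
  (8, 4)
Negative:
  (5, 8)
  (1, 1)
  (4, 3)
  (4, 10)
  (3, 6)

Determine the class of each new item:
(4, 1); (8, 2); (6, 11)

Negative, Positive, Negative

One predicate separates the groups cleanly: first > second AND second is even.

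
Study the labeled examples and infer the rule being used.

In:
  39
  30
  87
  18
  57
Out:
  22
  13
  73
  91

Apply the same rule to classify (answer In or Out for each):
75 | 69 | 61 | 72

'In' ⟺ multiple of 3.

In, In, Out, In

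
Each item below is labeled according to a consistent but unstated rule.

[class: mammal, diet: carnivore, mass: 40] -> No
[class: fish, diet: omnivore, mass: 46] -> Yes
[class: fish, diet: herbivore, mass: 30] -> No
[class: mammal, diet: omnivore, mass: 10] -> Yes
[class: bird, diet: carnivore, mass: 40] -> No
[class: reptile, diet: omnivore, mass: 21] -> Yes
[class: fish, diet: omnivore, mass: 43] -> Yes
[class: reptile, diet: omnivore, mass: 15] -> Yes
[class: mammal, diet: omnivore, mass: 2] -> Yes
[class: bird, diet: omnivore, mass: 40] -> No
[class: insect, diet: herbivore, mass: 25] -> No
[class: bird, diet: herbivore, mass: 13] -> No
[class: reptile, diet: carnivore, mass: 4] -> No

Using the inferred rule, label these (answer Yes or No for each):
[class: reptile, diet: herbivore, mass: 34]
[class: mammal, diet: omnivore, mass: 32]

A rule that fits every label: diet is omnivore AND mass ≠ 40 — true of each 'Yes' example, false of each 'No' one.
[class: reptile, diet: herbivore, mass: 34] — diet is herbivore, mass = 34, hence No. [class: mammal, diet: omnivore, mass: 32] — diet is omnivore, mass = 32, hence Yes.

No, Yes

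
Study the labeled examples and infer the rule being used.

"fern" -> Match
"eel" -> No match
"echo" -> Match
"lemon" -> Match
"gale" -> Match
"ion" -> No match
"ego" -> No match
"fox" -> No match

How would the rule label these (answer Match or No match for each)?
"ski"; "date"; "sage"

No match, Match, Match

The distinguishing property — length ≥ 4 — holds for all the 'Match' cases and none of the 'No match' cases.
"ski": length 3 — doesn't match, so No match.
"date": length 4 — qualifies, so Match.
"sage": length 4 — qualifies, so Match.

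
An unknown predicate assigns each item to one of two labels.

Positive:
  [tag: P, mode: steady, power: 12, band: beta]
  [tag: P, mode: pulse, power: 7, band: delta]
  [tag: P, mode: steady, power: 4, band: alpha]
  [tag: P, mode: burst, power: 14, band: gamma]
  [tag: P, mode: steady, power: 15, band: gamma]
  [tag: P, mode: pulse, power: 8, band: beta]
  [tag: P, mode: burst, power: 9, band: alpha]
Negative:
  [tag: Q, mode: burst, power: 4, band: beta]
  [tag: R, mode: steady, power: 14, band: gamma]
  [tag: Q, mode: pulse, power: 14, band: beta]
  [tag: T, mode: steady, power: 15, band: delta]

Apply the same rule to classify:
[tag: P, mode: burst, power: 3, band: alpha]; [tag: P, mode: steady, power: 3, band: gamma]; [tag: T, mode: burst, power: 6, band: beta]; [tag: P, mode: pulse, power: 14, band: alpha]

The simplest hypothesis consistent with all the labels is: tag is P.
[tag: P, mode: burst, power: 3, band: alpha] → tag is P → Positive. [tag: P, mode: steady, power: 3, band: gamma] → tag is P → Positive. [tag: T, mode: burst, power: 6, band: beta] → tag is T → Negative. [tag: P, mode: pulse, power: 14, band: alpha] → tag is P → Positive.

Positive, Positive, Negative, Positive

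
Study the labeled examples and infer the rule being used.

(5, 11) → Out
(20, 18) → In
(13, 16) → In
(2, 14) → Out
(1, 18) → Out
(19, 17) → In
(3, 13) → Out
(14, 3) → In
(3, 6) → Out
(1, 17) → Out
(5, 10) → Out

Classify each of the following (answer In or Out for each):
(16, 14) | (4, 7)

In, Out

The pattern is that an item is 'In' exactly when: first ≥ 6.
(16, 14) — first 16, hence In. (4, 7) — first 4, hence Out.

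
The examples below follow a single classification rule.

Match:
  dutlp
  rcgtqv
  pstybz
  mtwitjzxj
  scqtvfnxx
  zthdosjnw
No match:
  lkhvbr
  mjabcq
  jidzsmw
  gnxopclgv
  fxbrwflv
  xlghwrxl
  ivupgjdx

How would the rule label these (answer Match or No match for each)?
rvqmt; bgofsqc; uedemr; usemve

Match, No match, No match, No match

Comparing the two groups points to one rule — contains 't'.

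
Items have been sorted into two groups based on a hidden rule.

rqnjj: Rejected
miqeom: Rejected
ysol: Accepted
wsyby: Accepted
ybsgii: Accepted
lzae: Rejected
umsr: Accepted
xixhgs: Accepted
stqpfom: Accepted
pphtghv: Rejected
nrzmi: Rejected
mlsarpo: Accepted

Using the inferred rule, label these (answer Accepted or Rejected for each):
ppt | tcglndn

A rule that fits every label: contains 's' — true of each 'Accepted' example, false of each 'Rejected' one.
ppt — no 's', hence Rejected.
tcglndn — no 's', hence Rejected.

Rejected, Rejected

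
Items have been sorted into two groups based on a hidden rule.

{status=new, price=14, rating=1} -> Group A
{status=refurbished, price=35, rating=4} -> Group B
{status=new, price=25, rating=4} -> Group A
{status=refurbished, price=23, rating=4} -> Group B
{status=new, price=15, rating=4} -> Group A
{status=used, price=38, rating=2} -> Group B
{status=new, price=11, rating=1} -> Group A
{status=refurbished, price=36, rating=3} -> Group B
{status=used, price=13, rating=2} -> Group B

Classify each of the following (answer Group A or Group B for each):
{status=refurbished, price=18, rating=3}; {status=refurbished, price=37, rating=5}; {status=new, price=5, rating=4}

Looking at the examples, the only property every 'Group A' case has and every 'Group B' case lacks is: status is new.

Group B, Group B, Group A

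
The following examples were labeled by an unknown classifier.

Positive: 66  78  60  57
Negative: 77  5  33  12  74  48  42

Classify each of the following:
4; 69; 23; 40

Rule: multiple of 3 AND at least 57. This holds for each 'Positive' example and fails for each 'Negative' one.
4 → 4 = 3·1 + 1, 4 < 57 → Negative. 69 → 69 = 3·23, 69 ≥ 57 → Positive. 23 → 23 = 3·7 + 2, 23 < 57 → Negative. 40 → 40 = 3·13 + 1, 40 < 57 → Negative.

Negative, Positive, Negative, Negative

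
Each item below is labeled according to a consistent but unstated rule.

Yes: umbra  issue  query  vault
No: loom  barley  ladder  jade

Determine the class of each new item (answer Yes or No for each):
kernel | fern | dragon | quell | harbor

The rule appears to be: odd length.
No: kernel, since length 6. No: fern, since length 4. No: dragon, since length 6. Yes: quell, since length 5. No: harbor, since length 6.

No, No, No, Yes, No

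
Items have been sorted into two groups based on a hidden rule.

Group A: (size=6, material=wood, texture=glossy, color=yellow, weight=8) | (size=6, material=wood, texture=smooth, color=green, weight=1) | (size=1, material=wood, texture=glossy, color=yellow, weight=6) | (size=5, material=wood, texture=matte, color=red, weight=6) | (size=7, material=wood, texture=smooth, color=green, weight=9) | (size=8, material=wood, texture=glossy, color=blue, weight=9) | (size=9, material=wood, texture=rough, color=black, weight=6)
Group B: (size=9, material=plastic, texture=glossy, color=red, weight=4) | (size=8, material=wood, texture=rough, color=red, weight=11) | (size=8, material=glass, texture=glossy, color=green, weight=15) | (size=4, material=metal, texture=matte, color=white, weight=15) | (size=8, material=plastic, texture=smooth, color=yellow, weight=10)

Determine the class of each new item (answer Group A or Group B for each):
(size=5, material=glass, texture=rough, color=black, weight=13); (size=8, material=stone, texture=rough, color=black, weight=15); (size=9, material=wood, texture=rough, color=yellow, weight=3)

Rule: material is wood AND weight ≤ 9. This holds for each 'Group A' example and fails for each 'Group B' one.
(size=5, material=glass, texture=rough, color=black, weight=13): material is glass, weight = 13, does not fit → Group B. (size=8, material=stone, texture=rough, color=black, weight=15): material is stone, weight = 15, does not fit → Group B. (size=9, material=wood, texture=rough, color=yellow, weight=3): material is wood, weight = 3, has this property → Group A.

Group B, Group B, Group A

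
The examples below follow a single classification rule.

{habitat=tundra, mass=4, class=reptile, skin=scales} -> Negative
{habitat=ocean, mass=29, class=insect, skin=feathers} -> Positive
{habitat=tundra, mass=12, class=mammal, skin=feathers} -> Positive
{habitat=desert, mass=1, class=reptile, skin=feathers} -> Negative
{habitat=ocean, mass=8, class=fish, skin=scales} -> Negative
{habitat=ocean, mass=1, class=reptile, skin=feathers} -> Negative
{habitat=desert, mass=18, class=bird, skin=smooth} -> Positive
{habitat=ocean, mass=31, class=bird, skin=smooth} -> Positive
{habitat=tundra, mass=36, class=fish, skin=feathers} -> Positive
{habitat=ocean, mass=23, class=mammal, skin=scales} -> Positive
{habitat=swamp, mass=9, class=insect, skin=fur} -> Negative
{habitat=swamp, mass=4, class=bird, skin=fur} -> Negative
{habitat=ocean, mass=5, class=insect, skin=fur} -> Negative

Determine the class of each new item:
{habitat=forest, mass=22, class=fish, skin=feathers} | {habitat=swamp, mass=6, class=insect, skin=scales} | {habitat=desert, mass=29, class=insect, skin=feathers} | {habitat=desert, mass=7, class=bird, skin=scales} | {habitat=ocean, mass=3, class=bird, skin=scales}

Positive, Negative, Positive, Negative, Negative

All 'Positive' examples share one property — mass ≥ 12 — and every 'Negative' example lacks it.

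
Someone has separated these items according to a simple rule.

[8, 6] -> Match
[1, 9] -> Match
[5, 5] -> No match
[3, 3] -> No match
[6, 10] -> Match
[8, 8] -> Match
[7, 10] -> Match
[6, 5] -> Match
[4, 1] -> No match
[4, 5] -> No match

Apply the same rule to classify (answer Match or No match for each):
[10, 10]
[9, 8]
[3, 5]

Every 'Match' example satisfies: max ≥ 6. None of the 'No match' examples do.

Match, Match, No match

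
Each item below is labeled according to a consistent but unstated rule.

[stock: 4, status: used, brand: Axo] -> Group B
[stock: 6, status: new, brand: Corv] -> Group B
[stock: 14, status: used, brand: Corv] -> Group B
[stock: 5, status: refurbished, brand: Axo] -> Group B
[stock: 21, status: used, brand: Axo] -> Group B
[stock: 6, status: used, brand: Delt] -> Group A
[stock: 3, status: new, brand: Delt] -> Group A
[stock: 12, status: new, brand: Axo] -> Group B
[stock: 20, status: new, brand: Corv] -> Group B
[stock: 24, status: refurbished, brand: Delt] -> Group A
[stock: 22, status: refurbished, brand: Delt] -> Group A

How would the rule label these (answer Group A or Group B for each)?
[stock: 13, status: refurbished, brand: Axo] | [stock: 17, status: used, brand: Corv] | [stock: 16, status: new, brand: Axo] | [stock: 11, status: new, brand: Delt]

Group B, Group B, Group B, Group A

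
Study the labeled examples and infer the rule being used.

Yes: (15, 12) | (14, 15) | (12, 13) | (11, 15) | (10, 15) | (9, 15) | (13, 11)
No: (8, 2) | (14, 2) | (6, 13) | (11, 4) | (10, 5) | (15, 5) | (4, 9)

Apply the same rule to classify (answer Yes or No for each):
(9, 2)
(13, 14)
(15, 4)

No, Yes, No

Rule: sum ≥ 24. This holds for each 'Yes' example and fails for each 'No' one.
(9, 2): 9+2 = 11, lacks this property → No.
(13, 14): 13+14 = 27, meets the rule → Yes.
(15, 4): 15+4 = 19, lacks this property → No.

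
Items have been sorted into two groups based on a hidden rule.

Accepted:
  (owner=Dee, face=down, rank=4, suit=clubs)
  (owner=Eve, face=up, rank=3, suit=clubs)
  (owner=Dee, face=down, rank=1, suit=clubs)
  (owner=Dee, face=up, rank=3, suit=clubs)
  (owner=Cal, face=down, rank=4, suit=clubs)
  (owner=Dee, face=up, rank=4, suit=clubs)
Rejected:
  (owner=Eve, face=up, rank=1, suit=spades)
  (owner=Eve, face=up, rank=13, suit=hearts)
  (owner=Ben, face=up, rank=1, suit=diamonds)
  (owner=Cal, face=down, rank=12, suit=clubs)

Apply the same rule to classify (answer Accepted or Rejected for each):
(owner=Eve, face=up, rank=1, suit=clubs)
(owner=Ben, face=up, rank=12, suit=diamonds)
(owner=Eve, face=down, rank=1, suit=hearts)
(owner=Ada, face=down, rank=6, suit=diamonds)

The common property of the 'Accepted' items is: suit is clubs AND rank ≤ 4. No 'Rejected' item has it.
(owner=Eve, face=up, rank=1, suit=clubs): suit is clubs, rank = 1, qualifies → Accepted. (owner=Ben, face=up, rank=12, suit=diamonds): suit is diamonds, rank = 12, does not pass → Rejected. (owner=Eve, face=down, rank=1, suit=hearts): suit is hearts, rank = 1, does not pass → Rejected. (owner=Ada, face=down, rank=6, suit=diamonds): suit is diamonds, rank = 6, does not pass → Rejected.

Accepted, Rejected, Rejected, Rejected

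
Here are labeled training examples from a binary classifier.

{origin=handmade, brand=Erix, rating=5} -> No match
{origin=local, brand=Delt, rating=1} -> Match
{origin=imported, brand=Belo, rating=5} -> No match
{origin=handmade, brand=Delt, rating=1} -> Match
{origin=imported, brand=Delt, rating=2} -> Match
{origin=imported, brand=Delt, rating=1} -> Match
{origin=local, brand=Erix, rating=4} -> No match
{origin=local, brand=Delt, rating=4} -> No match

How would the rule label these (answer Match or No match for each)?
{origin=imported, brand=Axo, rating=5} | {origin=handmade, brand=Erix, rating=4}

All 'Match' examples share one property — rating ≤ 2 — and every 'No match' example lacks it.
No match: {origin=imported, brand=Axo, rating=5}, since rating = 5.
No match: {origin=handmade, brand=Erix, rating=4}, since rating = 4.

No match, No match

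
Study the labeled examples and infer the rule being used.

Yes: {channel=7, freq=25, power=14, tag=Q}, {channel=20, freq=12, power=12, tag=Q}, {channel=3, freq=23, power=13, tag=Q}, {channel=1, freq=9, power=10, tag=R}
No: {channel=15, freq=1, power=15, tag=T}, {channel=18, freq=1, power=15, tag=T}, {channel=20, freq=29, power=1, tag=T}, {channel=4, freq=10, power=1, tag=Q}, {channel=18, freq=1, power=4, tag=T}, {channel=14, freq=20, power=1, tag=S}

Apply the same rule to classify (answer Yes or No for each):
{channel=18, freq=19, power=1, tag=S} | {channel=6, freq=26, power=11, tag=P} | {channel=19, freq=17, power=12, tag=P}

No, Yes, Yes

One predicate separates the groups cleanly: power ≥ 4 AND freq ≥ 9.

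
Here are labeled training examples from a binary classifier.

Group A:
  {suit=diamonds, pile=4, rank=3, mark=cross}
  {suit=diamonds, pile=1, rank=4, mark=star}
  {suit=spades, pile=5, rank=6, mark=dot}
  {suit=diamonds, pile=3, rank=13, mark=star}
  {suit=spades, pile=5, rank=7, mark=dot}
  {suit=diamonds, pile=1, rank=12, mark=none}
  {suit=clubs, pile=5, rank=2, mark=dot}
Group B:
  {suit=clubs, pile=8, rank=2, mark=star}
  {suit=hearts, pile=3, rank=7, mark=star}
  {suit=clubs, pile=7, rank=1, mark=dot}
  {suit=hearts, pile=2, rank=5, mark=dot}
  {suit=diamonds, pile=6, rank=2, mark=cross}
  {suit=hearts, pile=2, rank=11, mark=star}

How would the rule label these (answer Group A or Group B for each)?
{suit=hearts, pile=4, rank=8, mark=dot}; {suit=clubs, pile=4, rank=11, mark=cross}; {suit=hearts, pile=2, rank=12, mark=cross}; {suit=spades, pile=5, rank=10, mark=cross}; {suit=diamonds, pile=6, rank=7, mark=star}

Group B, Group A, Group B, Group A, Group B

Every 'Group A' example satisfies: suit is not hearts AND pile ≤ 5. None of the 'Group B' examples do.
Group B: {suit=hearts, pile=4, rank=8, mark=dot}, since suit is hearts, pile = 4.
Group A: {suit=clubs, pile=4, rank=11, mark=cross}, since suit is clubs, pile = 4.
Group B: {suit=hearts, pile=2, rank=12, mark=cross}, since suit is hearts, pile = 2.
Group A: {suit=spades, pile=5, rank=10, mark=cross}, since suit is spades, pile = 5.
Group B: {suit=diamonds, pile=6, rank=7, mark=star}, since suit is diamonds, pile = 6.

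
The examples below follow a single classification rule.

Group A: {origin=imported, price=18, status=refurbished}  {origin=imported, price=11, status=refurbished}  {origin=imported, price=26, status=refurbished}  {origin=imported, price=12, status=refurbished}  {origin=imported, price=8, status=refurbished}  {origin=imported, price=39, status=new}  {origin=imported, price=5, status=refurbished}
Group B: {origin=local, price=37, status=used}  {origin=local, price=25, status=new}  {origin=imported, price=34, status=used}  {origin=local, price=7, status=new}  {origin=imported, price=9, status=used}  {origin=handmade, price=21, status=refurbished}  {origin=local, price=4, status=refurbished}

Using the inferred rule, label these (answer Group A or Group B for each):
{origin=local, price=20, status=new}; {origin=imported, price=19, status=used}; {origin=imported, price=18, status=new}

Group B, Group B, Group A

'Group A' ⟺ status is not used AND origin is imported.
{origin=local, price=20, status=new} — status is new, origin is local, hence Group B. {origin=imported, price=19, status=used} — status is used, origin is imported, hence Group B. {origin=imported, price=18, status=new} — status is new, origin is imported, hence Group A.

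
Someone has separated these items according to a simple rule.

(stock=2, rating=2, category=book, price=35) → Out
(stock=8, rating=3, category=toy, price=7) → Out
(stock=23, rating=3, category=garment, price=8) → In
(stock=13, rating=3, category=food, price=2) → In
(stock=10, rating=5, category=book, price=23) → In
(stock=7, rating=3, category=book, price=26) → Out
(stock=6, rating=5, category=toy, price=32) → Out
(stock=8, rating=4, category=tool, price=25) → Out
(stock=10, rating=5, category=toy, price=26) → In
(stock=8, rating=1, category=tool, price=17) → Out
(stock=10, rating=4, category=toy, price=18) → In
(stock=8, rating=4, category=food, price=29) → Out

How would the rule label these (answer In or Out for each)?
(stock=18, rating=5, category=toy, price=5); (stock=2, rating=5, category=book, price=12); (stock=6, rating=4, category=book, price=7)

The rule appears to be: stock ≥ 10.
(stock=18, rating=5, category=toy, price=5): stock = 18, meets the rule → In. (stock=2, rating=5, category=book, price=12): stock = 2, lacks this property → Out. (stock=6, rating=4, category=book, price=7): stock = 6, lacks this property → Out.

In, Out, Out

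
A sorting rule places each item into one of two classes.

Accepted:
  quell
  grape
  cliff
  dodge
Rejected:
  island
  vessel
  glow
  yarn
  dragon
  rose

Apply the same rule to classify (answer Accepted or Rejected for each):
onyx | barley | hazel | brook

The simplest hypothesis consistent with all the labels is: odd length.
Rejected: onyx, since length 4.
Rejected: barley, since length 6.
Accepted: hazel, since length 5.
Accepted: brook, since length 5.

Rejected, Rejected, Accepted, Accepted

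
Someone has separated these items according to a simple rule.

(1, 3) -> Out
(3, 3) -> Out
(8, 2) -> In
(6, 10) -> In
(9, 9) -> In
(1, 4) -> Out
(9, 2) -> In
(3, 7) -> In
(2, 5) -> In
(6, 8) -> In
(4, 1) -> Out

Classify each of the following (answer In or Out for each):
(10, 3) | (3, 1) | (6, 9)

In, Out, In

The classifier is using: sum ≥ 7.
(10, 3): In (10+3 = 13). (3, 1): Out (3+1 = 4). (6, 9): In (6+9 = 15).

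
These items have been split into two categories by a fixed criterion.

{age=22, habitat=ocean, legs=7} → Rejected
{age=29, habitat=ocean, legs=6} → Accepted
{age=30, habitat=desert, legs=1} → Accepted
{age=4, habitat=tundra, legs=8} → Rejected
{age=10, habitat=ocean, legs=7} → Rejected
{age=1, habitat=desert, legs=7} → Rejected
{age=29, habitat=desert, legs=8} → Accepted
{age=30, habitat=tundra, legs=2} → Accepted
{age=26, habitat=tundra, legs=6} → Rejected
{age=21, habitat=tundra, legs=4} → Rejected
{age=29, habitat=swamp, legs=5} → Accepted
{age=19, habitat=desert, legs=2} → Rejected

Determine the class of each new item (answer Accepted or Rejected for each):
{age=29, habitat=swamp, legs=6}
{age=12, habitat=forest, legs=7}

The pattern is that an item is 'Accepted' exactly when: age ≥ 29.
{age=29, habitat=swamp, legs=6}: age = 29 — has this property, so Accepted.
{age=12, habitat=forest, legs=7}: age = 12 — fails the rule, so Rejected.

Accepted, Rejected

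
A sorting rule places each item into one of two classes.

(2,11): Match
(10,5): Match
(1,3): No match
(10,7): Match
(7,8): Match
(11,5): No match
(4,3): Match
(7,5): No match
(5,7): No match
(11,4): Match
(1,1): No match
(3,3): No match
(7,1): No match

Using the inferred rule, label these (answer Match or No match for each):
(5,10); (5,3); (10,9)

Match, No match, Match

Every 'Match' example satisfies: sum is odd. None of the 'No match' examples do.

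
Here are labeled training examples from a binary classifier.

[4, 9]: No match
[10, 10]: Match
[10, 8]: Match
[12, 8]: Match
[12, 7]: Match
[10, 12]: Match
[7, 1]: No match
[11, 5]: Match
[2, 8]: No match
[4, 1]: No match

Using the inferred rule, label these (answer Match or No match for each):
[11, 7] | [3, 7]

Every 'Match' example satisfies: sum ≥ 16. None of the 'No match' examples do.
[11, 7]: Match (11+7 = 18). [3, 7]: No match (3+7 = 10).

Match, No match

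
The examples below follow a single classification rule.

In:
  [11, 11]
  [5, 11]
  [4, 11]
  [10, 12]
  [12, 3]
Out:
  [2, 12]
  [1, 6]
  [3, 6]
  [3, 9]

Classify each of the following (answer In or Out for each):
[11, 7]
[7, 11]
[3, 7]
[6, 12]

In, In, Out, In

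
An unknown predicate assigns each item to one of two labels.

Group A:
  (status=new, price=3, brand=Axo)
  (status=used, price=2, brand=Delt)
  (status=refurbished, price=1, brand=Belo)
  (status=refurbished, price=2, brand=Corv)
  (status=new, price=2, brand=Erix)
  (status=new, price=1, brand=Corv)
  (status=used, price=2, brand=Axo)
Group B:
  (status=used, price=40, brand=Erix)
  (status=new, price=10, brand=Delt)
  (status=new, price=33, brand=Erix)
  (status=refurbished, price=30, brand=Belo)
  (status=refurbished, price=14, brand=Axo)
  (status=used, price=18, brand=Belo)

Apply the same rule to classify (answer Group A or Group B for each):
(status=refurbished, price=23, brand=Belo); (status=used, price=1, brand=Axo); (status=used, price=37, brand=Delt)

Group B, Group A, Group B

One predicate separates the groups cleanly: price ≤ 3.
(status=refurbished, price=23, brand=Belo): Group B (price = 23). (status=used, price=1, brand=Axo): Group A (price = 1). (status=used, price=37, brand=Delt): Group B (price = 37).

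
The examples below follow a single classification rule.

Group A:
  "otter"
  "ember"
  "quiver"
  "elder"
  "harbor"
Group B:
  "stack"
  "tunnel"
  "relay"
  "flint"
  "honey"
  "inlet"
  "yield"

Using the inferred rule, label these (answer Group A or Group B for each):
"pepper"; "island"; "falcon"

Group A, Group B, Group B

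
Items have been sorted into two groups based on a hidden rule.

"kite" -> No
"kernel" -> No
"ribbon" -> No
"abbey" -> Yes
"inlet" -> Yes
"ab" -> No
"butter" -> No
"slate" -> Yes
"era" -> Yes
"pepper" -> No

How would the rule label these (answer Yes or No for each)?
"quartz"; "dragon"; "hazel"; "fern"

Checking candidate rules against both groups, what survives is: odd length.

No, No, Yes, No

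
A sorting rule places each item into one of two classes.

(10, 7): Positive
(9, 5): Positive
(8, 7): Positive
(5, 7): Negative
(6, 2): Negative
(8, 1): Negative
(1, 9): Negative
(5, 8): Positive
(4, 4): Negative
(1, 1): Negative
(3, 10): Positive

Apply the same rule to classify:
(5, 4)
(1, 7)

The pattern is that an item is 'Positive' exactly when: sum ≥ 13.
Negative: (5, 4), since 5+4 = 9.
Negative: (1, 7), since 1+7 = 8.

Negative, Negative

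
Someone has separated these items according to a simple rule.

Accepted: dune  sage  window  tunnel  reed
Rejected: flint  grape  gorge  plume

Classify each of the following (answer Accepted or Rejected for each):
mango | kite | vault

Rejected, Accepted, Rejected

Every 'Accepted' example satisfies: even length. None of the 'Rejected' examples do.
mango: length 5 — does not satisfy this, so Rejected. kite: length 4 — qualifies, so Accepted. vault: length 5 — does not satisfy this, so Rejected.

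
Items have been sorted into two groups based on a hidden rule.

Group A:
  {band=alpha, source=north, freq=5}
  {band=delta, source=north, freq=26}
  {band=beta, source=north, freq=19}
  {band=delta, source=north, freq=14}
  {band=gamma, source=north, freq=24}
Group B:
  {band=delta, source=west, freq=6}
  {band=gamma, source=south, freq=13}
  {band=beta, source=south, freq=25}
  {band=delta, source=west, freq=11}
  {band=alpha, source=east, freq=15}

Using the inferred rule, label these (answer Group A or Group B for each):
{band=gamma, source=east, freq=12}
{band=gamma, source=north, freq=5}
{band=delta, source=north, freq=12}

The common property of the 'Group A' items is: source is north. No 'Group B' item has it.
{band=gamma, source=east, freq=12} → source is east → Group B. {band=gamma, source=north, freq=5} → source is north → Group A. {band=delta, source=north, freq=12} → source is north → Group A.

Group B, Group A, Group A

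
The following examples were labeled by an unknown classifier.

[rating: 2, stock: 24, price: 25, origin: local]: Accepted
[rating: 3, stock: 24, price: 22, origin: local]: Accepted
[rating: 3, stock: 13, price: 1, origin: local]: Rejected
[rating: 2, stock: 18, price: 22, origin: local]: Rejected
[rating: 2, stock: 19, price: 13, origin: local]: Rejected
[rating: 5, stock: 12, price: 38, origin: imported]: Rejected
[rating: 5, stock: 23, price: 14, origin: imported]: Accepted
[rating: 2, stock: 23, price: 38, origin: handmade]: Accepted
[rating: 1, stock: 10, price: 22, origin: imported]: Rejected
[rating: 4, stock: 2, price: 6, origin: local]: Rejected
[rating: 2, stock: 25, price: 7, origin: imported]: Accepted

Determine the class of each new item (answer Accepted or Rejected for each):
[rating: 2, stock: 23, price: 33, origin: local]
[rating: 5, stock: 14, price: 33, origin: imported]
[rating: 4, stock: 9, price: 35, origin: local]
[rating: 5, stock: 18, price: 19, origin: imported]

Accepted, Rejected, Rejected, Rejected

The classifier is using: stock ≥ 23.
[rating: 2, stock: 23, price: 33, origin: local]: Accepted (stock = 23).
[rating: 5, stock: 14, price: 33, origin: imported]: Rejected (stock = 14).
[rating: 4, stock: 9, price: 35, origin: local]: Rejected (stock = 9).
[rating: 5, stock: 18, price: 19, origin: imported]: Rejected (stock = 18).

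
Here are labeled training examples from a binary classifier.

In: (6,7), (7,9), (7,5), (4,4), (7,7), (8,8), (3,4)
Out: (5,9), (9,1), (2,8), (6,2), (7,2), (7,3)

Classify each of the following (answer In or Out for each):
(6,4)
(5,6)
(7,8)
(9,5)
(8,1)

In, In, In, Out, Out

The simplest hypothesis consistent with all the labels is: |first − second| ≤ 2.
(6,4) — |6−4| = 2, hence In. (5,6) — |5−6| = 1, hence In. (7,8) — |7−8| = 1, hence In. (9,5) — |9−5| = 4, hence Out. (8,1) — |8−1| = 7, hence Out.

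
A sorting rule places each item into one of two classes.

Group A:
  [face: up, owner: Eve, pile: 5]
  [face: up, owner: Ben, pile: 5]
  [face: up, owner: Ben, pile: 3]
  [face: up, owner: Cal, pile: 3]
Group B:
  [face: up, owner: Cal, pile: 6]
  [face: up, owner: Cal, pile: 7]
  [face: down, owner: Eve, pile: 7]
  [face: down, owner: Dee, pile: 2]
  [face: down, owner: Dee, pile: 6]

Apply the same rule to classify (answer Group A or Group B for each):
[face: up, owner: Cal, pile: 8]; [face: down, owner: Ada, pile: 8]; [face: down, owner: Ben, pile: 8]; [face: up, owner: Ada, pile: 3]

Group B, Group B, Group B, Group A

'Group A' ⟺ face is up AND pile ≤ 5.
[face: up, owner: Cal, pile: 8] → face is up, pile = 8 → Group B. [face: down, owner: Ada, pile: 8] → face is down, pile = 8 → Group B. [face: down, owner: Ben, pile: 8] → face is down, pile = 8 → Group B. [face: up, owner: Ada, pile: 3] → face is up, pile = 3 → Group A.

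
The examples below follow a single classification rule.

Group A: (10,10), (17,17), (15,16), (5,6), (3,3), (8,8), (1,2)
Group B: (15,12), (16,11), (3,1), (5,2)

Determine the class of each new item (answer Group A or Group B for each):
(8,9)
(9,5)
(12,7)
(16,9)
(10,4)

Group A, Group B, Group B, Group B, Group B

The pattern is that an item is 'Group A' exactly when: first ≤ second.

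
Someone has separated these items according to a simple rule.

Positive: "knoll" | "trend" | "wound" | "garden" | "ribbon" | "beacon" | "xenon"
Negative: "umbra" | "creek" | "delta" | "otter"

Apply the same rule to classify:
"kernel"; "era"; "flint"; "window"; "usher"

Positive, Negative, Positive, Positive, Negative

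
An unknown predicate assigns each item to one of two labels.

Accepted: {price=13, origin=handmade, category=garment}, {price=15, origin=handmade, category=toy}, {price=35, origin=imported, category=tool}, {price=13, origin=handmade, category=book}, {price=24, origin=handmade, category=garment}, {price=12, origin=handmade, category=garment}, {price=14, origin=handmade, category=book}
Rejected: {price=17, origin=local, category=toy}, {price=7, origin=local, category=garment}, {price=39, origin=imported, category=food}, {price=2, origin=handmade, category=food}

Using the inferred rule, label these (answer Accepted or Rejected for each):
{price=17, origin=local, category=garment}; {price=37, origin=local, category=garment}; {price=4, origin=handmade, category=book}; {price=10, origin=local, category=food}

Rejected, Rejected, Accepted, Rejected

The distinguishing property — origin is not local AND category is not food — holds for all the 'Accepted' cases and none of the 'Rejected' cases.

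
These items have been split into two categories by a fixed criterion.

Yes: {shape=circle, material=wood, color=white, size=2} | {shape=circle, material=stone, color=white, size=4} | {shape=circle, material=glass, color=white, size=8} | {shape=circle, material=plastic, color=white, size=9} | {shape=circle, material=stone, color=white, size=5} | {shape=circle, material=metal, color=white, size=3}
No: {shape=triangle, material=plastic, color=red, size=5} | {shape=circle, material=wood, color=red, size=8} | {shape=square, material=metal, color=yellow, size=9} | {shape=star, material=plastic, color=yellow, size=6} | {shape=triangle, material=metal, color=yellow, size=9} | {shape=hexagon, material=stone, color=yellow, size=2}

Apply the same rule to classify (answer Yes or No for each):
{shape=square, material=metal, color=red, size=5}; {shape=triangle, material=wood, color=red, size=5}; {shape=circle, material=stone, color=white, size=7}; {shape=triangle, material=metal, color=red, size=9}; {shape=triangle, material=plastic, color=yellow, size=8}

The rule appears to be: color is white.
{shape=square, material=metal, color=red, size=5} — color is red, hence No.
{shape=triangle, material=wood, color=red, size=5} — color is red, hence No.
{shape=circle, material=stone, color=white, size=7} — color is white, hence Yes.
{shape=triangle, material=metal, color=red, size=9} — color is red, hence No.
{shape=triangle, material=plastic, color=yellow, size=8} — color is yellow, hence No.

No, No, Yes, No, No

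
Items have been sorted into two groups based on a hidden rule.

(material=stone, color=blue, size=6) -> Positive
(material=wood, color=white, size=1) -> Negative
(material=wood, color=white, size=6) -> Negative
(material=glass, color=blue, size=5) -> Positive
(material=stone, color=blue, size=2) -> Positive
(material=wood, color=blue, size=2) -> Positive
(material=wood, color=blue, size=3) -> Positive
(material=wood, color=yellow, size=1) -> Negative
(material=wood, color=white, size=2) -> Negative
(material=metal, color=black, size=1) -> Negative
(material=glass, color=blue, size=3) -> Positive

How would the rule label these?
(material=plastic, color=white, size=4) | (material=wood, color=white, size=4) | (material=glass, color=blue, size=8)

Negative, Negative, Positive

Comparing the two groups points to one rule — color is blue.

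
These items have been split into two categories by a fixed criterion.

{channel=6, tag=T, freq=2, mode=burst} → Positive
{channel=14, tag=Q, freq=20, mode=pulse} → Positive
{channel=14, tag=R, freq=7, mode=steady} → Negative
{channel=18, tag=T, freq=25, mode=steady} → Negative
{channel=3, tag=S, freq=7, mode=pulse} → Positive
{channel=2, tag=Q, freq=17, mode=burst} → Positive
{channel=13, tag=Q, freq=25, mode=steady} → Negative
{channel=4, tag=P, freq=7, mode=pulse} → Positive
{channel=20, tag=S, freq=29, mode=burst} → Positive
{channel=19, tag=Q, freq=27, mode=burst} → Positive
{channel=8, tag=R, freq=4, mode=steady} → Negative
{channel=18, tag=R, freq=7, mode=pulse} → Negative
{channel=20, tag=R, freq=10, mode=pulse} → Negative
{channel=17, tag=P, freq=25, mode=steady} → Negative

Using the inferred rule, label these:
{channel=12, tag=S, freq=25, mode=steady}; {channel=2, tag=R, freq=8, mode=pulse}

Rule: tag is not R AND freq ≠ 25. This holds for each 'Positive' example and fails for each 'Negative' one.
{channel=12, tag=S, freq=25, mode=steady} → tag is S, freq = 25 → Negative. {channel=2, tag=R, freq=8, mode=pulse} → tag is R, freq = 8 → Negative.

Negative, Negative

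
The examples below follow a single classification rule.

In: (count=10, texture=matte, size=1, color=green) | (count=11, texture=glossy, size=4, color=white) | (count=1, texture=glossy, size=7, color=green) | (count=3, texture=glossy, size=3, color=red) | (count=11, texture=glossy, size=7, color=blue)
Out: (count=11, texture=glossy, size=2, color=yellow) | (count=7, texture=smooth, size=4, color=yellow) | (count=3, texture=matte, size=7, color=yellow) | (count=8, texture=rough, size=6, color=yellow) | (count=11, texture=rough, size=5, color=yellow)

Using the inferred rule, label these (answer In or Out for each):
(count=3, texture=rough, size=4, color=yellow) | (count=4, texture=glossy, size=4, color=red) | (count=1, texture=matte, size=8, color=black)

Out, In, In

The classifier is using: color is not yellow.
Out: (count=3, texture=rough, size=4, color=yellow), since color is yellow.
In: (count=4, texture=glossy, size=4, color=red), since color is red.
In: (count=1, texture=matte, size=8, color=black), since color is black.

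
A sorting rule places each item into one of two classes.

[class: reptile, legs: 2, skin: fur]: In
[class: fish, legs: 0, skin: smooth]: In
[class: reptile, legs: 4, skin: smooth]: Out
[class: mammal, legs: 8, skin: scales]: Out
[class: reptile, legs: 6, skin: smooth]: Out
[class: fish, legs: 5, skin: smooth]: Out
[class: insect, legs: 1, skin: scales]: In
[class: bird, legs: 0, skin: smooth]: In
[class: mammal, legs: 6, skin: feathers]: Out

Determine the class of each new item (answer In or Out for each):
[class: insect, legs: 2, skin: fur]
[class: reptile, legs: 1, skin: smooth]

In, In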